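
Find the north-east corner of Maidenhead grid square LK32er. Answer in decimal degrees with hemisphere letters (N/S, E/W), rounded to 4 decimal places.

Field L=11, K=10: +11·20° lon, +10·10° lat → SW at lon 40°, lat 10°.
Square 3, 2: +3·2° lon, +2·1° lat → SW at lon 46°, lat 12°.
Subsquare e=4, r=17: +4·0.0833333° lon, +17·0.0416667° lat → SW at lon 46.3333°, lat 12.7083°.
Cell spans 0.0833333° lon × 0.0416667° lat. NE corner is SW corner plus one full cell.
latitude 12.7500° N, longitude 46.4167° E.

12.7500° N, 46.4167° E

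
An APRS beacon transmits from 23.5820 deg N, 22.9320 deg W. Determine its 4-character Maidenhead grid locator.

HL83

Shift to the Maidenhead origin (180°W, 90°S): lon 157.07, lat 113.58.
Field: lon ⌊157.07/20⌋ = 7 → H; lat ⌊113.58/10⌋ = 11 → L.
Square: lon ⌊17.07/2⌋ = 8; lat ⌊3.58/1⌋ = 3.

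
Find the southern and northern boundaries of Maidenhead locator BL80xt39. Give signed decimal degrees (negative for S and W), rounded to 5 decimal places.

Field B=1, L=11: +1·20° lon, +11·10° lat → SW at lon -160°, lat 20°.
Square 8, 0: +8·2° lon, +0·1° lat → SW at lon -144°, lat 20°.
Subsquare x=23, t=19: +23·0.0833333° lon, +19·0.0416667° lat → SW at lon -142.083°, lat 20.7917°.
Extended square 3, 9: +3·0.00833333° lon, +9·0.00416667° lat → SW at lon -142.058°, lat 20.8292°.
Cell spans 0.00833333° lon × 0.00416667° lat.
south 20.82917, north 20.83333.

20.82917, 20.83333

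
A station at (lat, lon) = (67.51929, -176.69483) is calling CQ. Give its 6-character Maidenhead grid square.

AP17pm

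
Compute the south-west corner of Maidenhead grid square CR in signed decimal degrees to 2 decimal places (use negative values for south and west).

80.00, -140.00

Field C=2, R=17: +2·20° lon, +17·10° lat → SW at lon -140°, lat 80°.
latitude 80.00, longitude -140.00.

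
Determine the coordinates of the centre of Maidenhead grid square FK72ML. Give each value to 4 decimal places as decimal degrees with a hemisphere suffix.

12.4792° N, 64.9583° W

Field F=5, K=10: +5·20° lon, +10·10° lat → SW at lon -80°, lat 10°.
Square 7, 2: +7·2° lon, +2·1° lat → SW at lon -66°, lat 12°.
Subsquare m=12, l=11: +12·0.0833333° lon, +11·0.0416667° lat → SW at lon -65°, lat 12.4583°.
Cell spans 0.0833333° lon × 0.0416667° lat. Centre is SW corner plus half of each.
latitude 12.4792° N, longitude 64.9583° W.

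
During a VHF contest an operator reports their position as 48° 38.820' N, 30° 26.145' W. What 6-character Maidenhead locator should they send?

HN48sp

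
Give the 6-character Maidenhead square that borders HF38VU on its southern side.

Latitude subsquare u = 20; −1 → 19 = t.
The longitude characters are unchanged.

HF38vt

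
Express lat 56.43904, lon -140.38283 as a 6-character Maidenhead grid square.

BO96tk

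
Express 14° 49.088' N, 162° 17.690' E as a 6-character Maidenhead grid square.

Add 180° to longitude and 90° to latitude: 342.2948, 104.8181.
Field: 342.2948/20 → 17 → R, 104.8181/10 → 10 → K; chars RK.
Square: 2.2948/2 → 1, 4.8181/1 → 4; chars 14.
Subsquare: 0.2948/0.0833333 → 3 → d, 0.8181/0.0416667 → 19 → t; chars dt.

RK14dt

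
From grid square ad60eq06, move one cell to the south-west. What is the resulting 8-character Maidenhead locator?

AD60dq95

Longitude extended square 0; −1 → -1, wraps to 9, carry into subsquare.
Longitude subsquare e = 4; −1 → 3 = d.
Latitude extended square 6; −1 → 5.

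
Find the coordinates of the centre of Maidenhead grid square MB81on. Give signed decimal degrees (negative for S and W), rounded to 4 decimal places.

-78.4375, 77.2083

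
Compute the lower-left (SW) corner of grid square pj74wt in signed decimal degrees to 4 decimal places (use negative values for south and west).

4.7917, 135.8333

Field P=15, J=9: +15·20° lon, +9·10° lat → SW at lon 120°, lat 0°.
Square 7, 4: +7·2° lon, +4·1° lat → SW at lon 134°, lat 4°.
Subsquare w=22, t=19: +22·0.0833333° lon, +19·0.0416667° lat → SW at lon 135.833°, lat 4.79167°.
latitude 4.7917, longitude 135.8333.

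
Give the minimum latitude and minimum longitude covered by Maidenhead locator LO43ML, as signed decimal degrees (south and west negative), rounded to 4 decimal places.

53.4583, 49.0000

Field L=11, O=14: +11·20° lon, +14·10° lat → SW at lon 40°, lat 50°.
Square 4, 3: +4·2° lon, +3·1° lat → SW at lon 48°, lat 53°.
Subsquare m=12, l=11: +12·0.0833333° lon, +11·0.0416667° lat → SW at lon 49°, lat 53.4583°.
latitude 53.4583, longitude 49.0000.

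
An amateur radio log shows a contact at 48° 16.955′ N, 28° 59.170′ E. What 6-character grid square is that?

Offset from 180°W / 90°S: lon 208.9862°, lat 138.2826°.
Field: lon ⌊208.9862/20⌋ = 10 → K; lat ⌊138.2826/10⌋ = 13 → N.
Square: lon ⌊8.9862/2⌋ = 4; lat ⌊8.2826/1⌋ = 8.
Subsquare: lon ⌊0.9862/0.0833333⌋ = 11 → l; lat ⌊0.2826/0.0416667⌋ = 6 → g.

KN48lg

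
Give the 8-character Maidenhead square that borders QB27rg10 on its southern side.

Latitude extended square 0; −1 → -1, wraps to 9, carry into subsquare.
Latitude subsquare g = 6; −1 → 5 = f.
The longitude characters are unchanged.

QB27rf19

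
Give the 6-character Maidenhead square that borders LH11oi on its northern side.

LH11oj

Latitude subsquare i = 8; +1 → 9 = j.
The longitude characters are unchanged.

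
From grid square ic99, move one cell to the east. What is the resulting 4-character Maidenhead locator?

JC09

Longitude square 9; +1 → 10, wraps to 0, carry into field.
Longitude field I = 8; +1 → 9 = J.
The latitude characters are unchanged.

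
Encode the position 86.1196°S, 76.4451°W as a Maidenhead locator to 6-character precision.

Shift to the Maidenhead origin (180°W, 90°S): lon 103.5549, lat 3.8804.
Field: 103.5549/20 → 5 → F, 3.8804/10 → 0 → A; chars FA.
Square: 3.5549/2 → 1, 3.8804/1 → 3; chars 13.
Subsquare: 1.5549/0.0833333 → 18 → s, 0.8804/0.0416667 → 21 → v; chars sv.

FA13sv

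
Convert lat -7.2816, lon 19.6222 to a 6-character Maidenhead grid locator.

Offset from 180°W / 90°S: lon 199.6222°, lat 82.7184°.
Field: lon ⌊199.6222/20⌋ = 9 → J; lat ⌊82.7184/10⌋ = 8 → I.
Square: lon ⌊19.6222/2⌋ = 9; lat ⌊2.7184/1⌋ = 2.
Subsquare: lon ⌊1.6222/0.0833333⌋ = 19 → t; lat ⌊0.7184/0.0416667⌋ = 17 → r.

JI92tr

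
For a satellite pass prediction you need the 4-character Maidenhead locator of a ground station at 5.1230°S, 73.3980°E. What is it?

Shift to the Maidenhead origin (180°W, 90°S): lon 253.40, lat 84.88.
Field: lon ⌊253.40/20⌋ = 12 → M; lat ⌊84.88/10⌋ = 8 → I.
Square: lon ⌊13.40/2⌋ = 6; lat ⌊4.88/1⌋ = 4.

MI64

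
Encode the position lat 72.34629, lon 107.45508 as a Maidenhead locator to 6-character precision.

OQ32ri

Shift to the Maidenhead origin (180°W, 90°S): lon 287.4551, lat 162.3463.
Field: 287.4551/20 → 14 → O, 162.3463/10 → 16 → Q; chars OQ.
Square: 7.4551/2 → 3, 2.3463/1 → 2; chars 32.
Subsquare: 1.4551/0.0833333 → 17 → r, 0.3463/0.0416667 → 8 → i; chars ri.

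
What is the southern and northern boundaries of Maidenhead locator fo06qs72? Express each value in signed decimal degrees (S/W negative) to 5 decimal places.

Field F=5, O=14: +5·20° lon, +14·10° lat → SW at lon -80°, lat 50°.
Square 0, 6: +0·2° lon, +6·1° lat → SW at lon -80°, lat 56°.
Subsquare q=16, s=18: +16·0.0833333° lon, +18·0.0416667° lat → SW at lon -78.6667°, lat 56.75°.
Extended square 7, 2: +7·0.00833333° lon, +2·0.00416667° lat → SW at lon -78.6083°, lat 56.7583°.
Cell spans 0.00833333° lon × 0.00416667° lat.
south 56.75833, north 56.76250.

56.75833, 56.76250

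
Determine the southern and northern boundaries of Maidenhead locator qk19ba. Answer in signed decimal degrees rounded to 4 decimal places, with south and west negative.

19.0000, 19.0417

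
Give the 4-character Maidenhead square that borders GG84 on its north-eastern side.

Longitude square 8; +1 → 9.
Latitude square 4; +1 → 5.

GG95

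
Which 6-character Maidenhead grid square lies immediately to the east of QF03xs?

QF13as

Longitude subsquare x = 23; +1 → 24, wraps to 0 = a, carry into square.
Longitude square 0; +1 → 1.
The latitude characters are unchanged.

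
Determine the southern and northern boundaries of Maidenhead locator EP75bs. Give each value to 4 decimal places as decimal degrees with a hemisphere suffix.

65.7500° N, 65.7917° N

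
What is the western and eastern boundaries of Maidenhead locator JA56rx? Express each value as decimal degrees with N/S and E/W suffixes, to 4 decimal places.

11.4167° E, 11.5000° E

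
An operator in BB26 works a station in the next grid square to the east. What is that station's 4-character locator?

Longitude square 2; +1 → 3.
The latitude characters are unchanged.

BB36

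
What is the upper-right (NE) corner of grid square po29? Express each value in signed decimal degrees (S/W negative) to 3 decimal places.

60.000, 126.000

Field P=15, O=14: +15·20° lon, +14·10° lat → SW at lon 120°, lat 50°.
Square 2, 9: +2·2° lon, +9·1° lat → SW at lon 124°, lat 59°.
Cell spans 2° lon × 1° lat. NE corner is SW corner plus one full cell.
latitude 60.000, longitude 126.000.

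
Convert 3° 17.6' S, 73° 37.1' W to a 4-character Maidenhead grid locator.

FI36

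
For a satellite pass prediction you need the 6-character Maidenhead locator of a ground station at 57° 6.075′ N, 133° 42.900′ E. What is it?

PO67uc

Shift to the Maidenhead origin (180°W, 90°S): lon 313.7150, lat 147.1012.
Field: 313.7150/20 → 15 → P, 147.1012/10 → 14 → O; chars PO.
Square: 13.7150/2 → 6, 7.1012/1 → 7; chars 67.
Subsquare: 1.7150/0.0833333 → 20 → u, 0.1012/0.0416667 → 2 → c; chars uc.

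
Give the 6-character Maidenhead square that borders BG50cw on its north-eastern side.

Longitude subsquare c = 2; +1 → 3 = d.
Latitude subsquare w = 22; +1 → 23 = x.

BG50dx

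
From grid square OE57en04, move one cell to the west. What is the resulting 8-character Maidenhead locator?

OE57dn94

Longitude extended square 0; −1 → -1, wraps to 9, carry into subsquare.
Longitude subsquare e = 4; −1 → 3 = d.
The latitude characters are unchanged.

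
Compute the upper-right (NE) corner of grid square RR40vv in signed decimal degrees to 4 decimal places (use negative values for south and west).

80.9167, 169.8333

Field R=17, R=17: +17·20° lon, +17·10° lat → SW at lon 160°, lat 80°.
Square 4, 0: +4·2° lon, +0·1° lat → SW at lon 168°, lat 80°.
Subsquare v=21, v=21: +21·0.0833333° lon, +21·0.0416667° lat → SW at lon 169.75°, lat 80.875°.
Cell spans 0.0833333° lon × 0.0416667° lat. NE corner is SW corner plus one full cell.
latitude 80.9167, longitude 169.8333.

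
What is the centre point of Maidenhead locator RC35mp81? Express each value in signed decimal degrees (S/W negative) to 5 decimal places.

-64.36875, 167.07083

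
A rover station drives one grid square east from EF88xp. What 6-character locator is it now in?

EF98ap

Longitude subsquare x = 23; +1 → 24, wraps to 0 = a, carry into square.
Longitude square 8; +1 → 9.
The latitude characters are unchanged.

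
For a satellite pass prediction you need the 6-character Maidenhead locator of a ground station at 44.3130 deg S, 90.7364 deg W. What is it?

Add 180° to longitude and 90° to latitude: 89.2636, 45.6870.
Field: 89.2636/20 → 4 → E, 45.6870/10 → 4 → E; chars EE.
Square: 9.2636/2 → 4, 5.6870/1 → 5; chars 45.
Subsquare: 1.2636/0.0833333 → 15 → p, 0.6870/0.0416667 → 16 → q; chars pq.

EE45pq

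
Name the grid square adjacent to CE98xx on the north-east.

DE09aa

Longitude subsquare x = 23; +1 → 24, wraps to 0 = a, carry into square.
Longitude square 9; +1 → 10, wraps to 0, carry into field.
Longitude field C = 2; +1 → 3 = D.
Latitude subsquare x = 23; +1 → 24, wraps to 0 = a, carry into square.
Latitude square 8; +1 → 9.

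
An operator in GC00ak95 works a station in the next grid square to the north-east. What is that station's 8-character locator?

Longitude extended square 9; +1 → 10, wraps to 0, carry into subsquare.
Longitude subsquare a = 0; +1 → 1 = b.
Latitude extended square 5; +1 → 6.

GC00bk06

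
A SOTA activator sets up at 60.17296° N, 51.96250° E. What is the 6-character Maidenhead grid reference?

LP50xe

Shift to the Maidenhead origin (180°W, 90°S): lon 231.9625, lat 150.1730.
Field: lon ⌊231.9625/20⌋ = 11 → L; lat ⌊150.1730/10⌋ = 15 → P.
Square: lon ⌊11.9625/2⌋ = 5; lat ⌊0.1730/1⌋ = 0.
Subsquare: lon ⌊1.9625/0.0833333⌋ = 23 → x; lat ⌊0.1730/0.0416667⌋ = 4 → e.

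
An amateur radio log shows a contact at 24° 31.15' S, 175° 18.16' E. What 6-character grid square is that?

Offset from 180°W / 90°S: lon 355.3027°, lat 65.4808°.
Field (20°×10°, letters A–R): lon ⌊355.3027/20⌋ = 17 → R; lat ⌊65.4808/10⌋ = 6 → G.
Square (2°×1°, digits 0–9): lon ⌊15.3027/2⌋ = 7; lat ⌊5.4808/1⌋ = 5.
Subsquare (5′×2.5′, letters a–x): lon ⌊1.3027/0.0833333⌋ = 15 → p; lat ⌊0.4808/0.0416667⌋ = 11 → l.

RG75pl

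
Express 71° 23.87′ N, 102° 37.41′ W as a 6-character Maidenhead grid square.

Shift to the Maidenhead origin (180°W, 90°S): lon 77.3765, lat 161.3978.
Field (20°×10°, letters A–R): lon ⌊77.3765/20⌋ = 3 → D; lat ⌊161.3978/10⌋ = 16 → Q.
Square (2°×1°, digits 0–9): lon ⌊17.3765/2⌋ = 8; lat ⌊1.3978/1⌋ = 1.
Subsquare (5′×2.5′, letters a–x): lon ⌊1.3765/0.0833333⌋ = 16 → q; lat ⌊0.3978/0.0416667⌋ = 9 → j.

DQ81qj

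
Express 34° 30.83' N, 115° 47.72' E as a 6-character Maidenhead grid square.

OM74vm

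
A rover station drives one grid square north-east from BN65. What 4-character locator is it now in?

Longitude square 6; +1 → 7.
Latitude square 5; +1 → 6.

BN76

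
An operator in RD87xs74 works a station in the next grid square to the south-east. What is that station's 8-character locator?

RD87xs83

Longitude extended square 7; +1 → 8.
Latitude extended square 4; −1 → 3.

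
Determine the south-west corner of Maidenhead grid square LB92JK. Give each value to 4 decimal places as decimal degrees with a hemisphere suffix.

Field L=11, B=1: +11·20° lon, +1·10° lat → SW at lon 40°, lat -80°.
Square 9, 2: +9·2° lon, +2·1° lat → SW at lon 58°, lat -78°.
Subsquare j=9, k=10: +9·0.0833333° lon, +10·0.0416667° lat → SW at lon 58.75°, lat -77.5833°.
latitude 77.5833° S, longitude 58.7500° E.

77.5833° S, 58.7500° E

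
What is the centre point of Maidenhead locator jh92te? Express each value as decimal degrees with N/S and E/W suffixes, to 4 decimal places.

17.8125° S, 19.6250° E

Field J=9, H=7: +9·20° lon, +7·10° lat → SW at lon 0°, lat -20°.
Square 9, 2: +9·2° lon, +2·1° lat → SW at lon 18°, lat -18°.
Subsquare t=19, e=4: +19·0.0833333° lon, +4·0.0416667° lat → SW at lon 19.5833°, lat -17.8333°.
Cell spans 0.0833333° lon × 0.0416667° lat. Centre is SW corner plus half of each.
latitude 17.8125° S, longitude 19.6250° E.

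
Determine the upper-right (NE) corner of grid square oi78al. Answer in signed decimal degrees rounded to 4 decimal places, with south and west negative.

Field O=14, I=8: +14·20° lon, +8·10° lat → SW at lon 100°, lat -10°.
Square 7, 8: +7·2° lon, +8·1° lat → SW at lon 114°, lat -2°.
Subsquare a=0, l=11: +0·0.0833333° lon, +11·0.0416667° lat → SW at lon 114°, lat -1.54167°.
Cell spans 0.0833333° lon × 0.0416667° lat. NE corner is SW corner plus one full cell.
latitude -1.5000, longitude 114.0833.

-1.5000, 114.0833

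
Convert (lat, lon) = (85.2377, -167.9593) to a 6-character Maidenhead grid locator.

AR65af

Add 180° to longitude and 90° to latitude: 12.0407, 175.2377.
Field: 12.0407/20 → 0 → A, 175.2377/10 → 17 → R; chars AR.
Square: 12.0407/2 → 6, 5.2377/1 → 5; chars 65.
Subsquare: 0.0407/0.0833333 → 0 → a, 0.2377/0.0416667 → 5 → f; chars af.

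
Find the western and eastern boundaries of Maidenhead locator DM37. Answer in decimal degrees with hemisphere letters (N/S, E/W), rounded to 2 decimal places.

114.00° W, 112.00° W

Field D=3, M=12: +3·20° lon, +12·10° lat → SW at lon -120°, lat 30°.
Square 3, 7: +3·2° lon, +7·1° lat → SW at lon -114°, lat 37°.
Cell spans 2° lon × 1° lat.
west 114.00° W, east 112.00° W.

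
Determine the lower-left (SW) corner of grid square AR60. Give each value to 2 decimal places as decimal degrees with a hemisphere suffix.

80.00° N, 168.00° W

Field A=0, R=17: +0·20° lon, +17·10° lat → SW at lon -180°, lat 80°.
Square 6, 0: +6·2° lon, +0·1° lat → SW at lon -168°, lat 80°.
latitude 80.00° N, longitude 168.00° W.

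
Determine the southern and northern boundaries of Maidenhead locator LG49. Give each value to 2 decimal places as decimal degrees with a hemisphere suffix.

21.00° S, 20.00° S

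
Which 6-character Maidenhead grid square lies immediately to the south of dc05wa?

Latitude subsquare a = 0; −1 → -1, wraps to 23 = x, carry into square.
Latitude square 5; −1 → 4.
The longitude characters are unchanged.

DC04wx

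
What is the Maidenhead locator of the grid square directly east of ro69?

Longitude square 6; +1 → 7.
The latitude characters are unchanged.

RO79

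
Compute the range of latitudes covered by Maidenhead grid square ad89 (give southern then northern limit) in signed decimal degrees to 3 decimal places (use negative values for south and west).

-51.000, -50.000

Field A=0, D=3: +0·20° lon, +3·10° lat → SW at lon -180°, lat -60°.
Square 8, 9: +8·2° lon, +9·1° lat → SW at lon -164°, lat -51°.
Cell spans 2° lon × 1° lat.
south -51.000, north -50.000.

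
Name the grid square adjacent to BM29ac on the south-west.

BM19xb

Longitude subsquare a = 0; −1 → -1, wraps to 23 = x, carry into square.
Longitude square 2; −1 → 1.
Latitude subsquare c = 2; −1 → 1 = b.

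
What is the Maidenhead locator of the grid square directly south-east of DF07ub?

Longitude subsquare u = 20; +1 → 21 = v.
Latitude subsquare b = 1; −1 → 0 = a.

DF07va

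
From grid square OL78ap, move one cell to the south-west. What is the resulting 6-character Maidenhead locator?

OL68xo

Longitude subsquare a = 0; −1 → -1, wraps to 23 = x, carry into square.
Longitude square 7; −1 → 6.
Latitude subsquare p = 15; −1 → 14 = o.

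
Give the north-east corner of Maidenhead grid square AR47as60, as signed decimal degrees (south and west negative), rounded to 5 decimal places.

87.75417, -171.94167

Field A=0, R=17: +0·20° lon, +17·10° lat → SW at lon -180°, lat 80°.
Square 4, 7: +4·2° lon, +7·1° lat → SW at lon -172°, lat 87°.
Subsquare a=0, s=18: +0·0.0833333° lon, +18·0.0416667° lat → SW at lon -172°, lat 87.75°.
Extended square 6, 0: +6·0.00833333° lon, +0·0.00416667° lat → SW at lon -171.95°, lat 87.75°.
Cell spans 0.00833333° lon × 0.00416667° lat. NE corner is SW corner plus one full cell.
latitude 87.75417, longitude -171.94167.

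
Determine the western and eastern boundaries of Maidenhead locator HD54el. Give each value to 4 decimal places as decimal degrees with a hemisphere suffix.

Field H=7, D=3: +7·20° lon, +3·10° lat → SW at lon -40°, lat -60°.
Square 5, 4: +5·2° lon, +4·1° lat → SW at lon -30°, lat -56°.
Subsquare e=4, l=11: +4·0.0833333° lon, +11·0.0416667° lat → SW at lon -29.6667°, lat -55.5417°.
Cell spans 0.0833333° lon × 0.0416667° lat.
west 29.6667° W, east 29.5833° W.

29.6667° W, 29.5833° W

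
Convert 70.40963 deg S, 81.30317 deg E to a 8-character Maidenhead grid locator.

Add 180° to longitude and 90° to latitude: 261.30317, 19.59037.
Field: lon ⌊261.30317/20⌋ = 13 → N; lat ⌊19.59037/10⌋ = 1 → B.
Square: lon ⌊1.30317/2⌋ = 0; lat ⌊9.59037/1⌋ = 9.
Subsquare: lon ⌊1.30317/0.0833333⌋ = 15 → p; lat ⌊0.59037/0.0416667⌋ = 14 → o.
Extended square: lon ⌊0.05317/0.00833333⌋ = 6; lat ⌊0.00704/0.00416667⌋ = 1.

NB09po61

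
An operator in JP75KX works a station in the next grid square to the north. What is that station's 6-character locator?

JP76ka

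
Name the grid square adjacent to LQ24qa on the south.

LQ23qx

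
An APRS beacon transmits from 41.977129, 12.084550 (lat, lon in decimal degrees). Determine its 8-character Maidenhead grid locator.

JN61bx04

Offset from 180°W / 90°S: lon 192.08455°, lat 131.97713°.
Field (20°×10°, letters A–R): 192.08455/20 → 9 → J, 131.97713/10 → 13 → N; chars JN.
Square (2°×1°, digits 0–9): 12.08455/2 → 6, 1.97713/1 → 1; chars 61.
Subsquare (5′×2.5′, letters a–x): 0.08455/0.0833333 → 1 → b, 0.97713/0.0416667 → 23 → x; chars bx.
Extended square (30″×15″, digits 0–9): 0.00122/0.00833333 → 0, 0.01880/0.00416667 → 4; chars 04.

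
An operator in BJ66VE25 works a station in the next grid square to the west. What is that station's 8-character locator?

BJ66ve15

Longitude extended square 2; −1 → 1.
The latitude characters are unchanged.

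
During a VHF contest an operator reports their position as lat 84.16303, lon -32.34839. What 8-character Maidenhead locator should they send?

HR34td89

Shift to the Maidenhead origin (180°W, 90°S): lon 147.65161, lat 174.16303.
Field: 147.65161/20 → 7 → H, 174.16303/10 → 17 → R; chars HR.
Square: 7.65161/2 → 3, 4.16303/1 → 4; chars 34.
Subsquare: 1.65161/0.0833333 → 19 → t, 0.16303/0.0416667 → 3 → d; chars td.
Extended square: 0.06828/0.00833333 → 8, 0.03803/0.00416667 → 9; chars 89.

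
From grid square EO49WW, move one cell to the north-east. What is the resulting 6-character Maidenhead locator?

EO49xx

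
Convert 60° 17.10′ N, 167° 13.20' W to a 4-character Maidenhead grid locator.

AP60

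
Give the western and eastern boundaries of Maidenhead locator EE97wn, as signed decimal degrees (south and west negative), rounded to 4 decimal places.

-80.1667, -80.0833

Field E=4, E=4: +4·20° lon, +4·10° lat → SW at lon -100°, lat -50°.
Square 9, 7: +9·2° lon, +7·1° lat → SW at lon -82°, lat -43°.
Subsquare w=22, n=13: +22·0.0833333° lon, +13·0.0416667° lat → SW at lon -80.1667°, lat -42.4583°.
Cell spans 0.0833333° lon × 0.0416667° lat.
west -80.1667, east -80.0833.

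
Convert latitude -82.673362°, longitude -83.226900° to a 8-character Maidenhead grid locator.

EA87jh28

Shift to the Maidenhead origin (180°W, 90°S): lon 96.77310, lat 7.32664.
Field: 96.77310/20 → 4 → E, 7.32664/10 → 0 → A; chars EA.
Square: 16.77310/2 → 8, 7.32664/1 → 7; chars 87.
Subsquare: 0.77310/0.0833333 → 9 → j, 0.32664/0.0416667 → 7 → h; chars jh.
Extended square: 0.02310/0.00833333 → 2, 0.03497/0.00416667 → 8; chars 28.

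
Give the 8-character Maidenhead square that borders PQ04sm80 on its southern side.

PQ04sl89

Latitude extended square 0; −1 → -1, wraps to 9, carry into subsquare.
Latitude subsquare m = 12; −1 → 11 = l.
The longitude characters are unchanged.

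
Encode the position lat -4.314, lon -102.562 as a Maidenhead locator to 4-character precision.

DI85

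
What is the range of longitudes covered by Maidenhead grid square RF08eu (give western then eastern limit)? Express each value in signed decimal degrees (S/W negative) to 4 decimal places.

Field R=17, F=5: +17·20° lon, +5·10° lat → SW at lon 160°, lat -40°.
Square 0, 8: +0·2° lon, +8·1° lat → SW at lon 160°, lat -32°.
Subsquare e=4, u=20: +4·0.0833333° lon, +20·0.0416667° lat → SW at lon 160.333°, lat -31.1667°.
Cell spans 0.0833333° lon × 0.0416667° lat.
west 160.3333, east 160.4167.

160.3333, 160.4167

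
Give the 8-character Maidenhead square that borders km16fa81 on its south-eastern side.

KM16fa90

Longitude extended square 8; +1 → 9.
Latitude extended square 1; −1 → 0.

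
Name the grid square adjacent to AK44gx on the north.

Latitude subsquare x = 23; +1 → 24, wraps to 0 = a, carry into square.
Latitude square 4; +1 → 5.
The longitude characters are unchanged.

AK45ga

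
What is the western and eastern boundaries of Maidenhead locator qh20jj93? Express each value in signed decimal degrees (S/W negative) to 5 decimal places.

Field Q=16, H=7: +16·20° lon, +7·10° lat → SW at lon 140°, lat -20°.
Square 2, 0: +2·2° lon, +0·1° lat → SW at lon 144°, lat -20°.
Subsquare j=9, j=9: +9·0.0833333° lon, +9·0.0416667° lat → SW at lon 144.75°, lat -19.625°.
Extended square 9, 3: +9·0.00833333° lon, +3·0.00416667° lat → SW at lon 144.825°, lat -19.6125°.
Cell spans 0.00833333° lon × 0.00416667° lat.
west 144.82500, east 144.83333.

144.82500, 144.83333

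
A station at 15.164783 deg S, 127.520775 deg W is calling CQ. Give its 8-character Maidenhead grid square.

Shift to the Maidenhead origin (180°W, 90°S): lon 52.47922, lat 74.83522.
Field (20°×10°, letters A–R): lon ⌊52.47922/20⌋ = 2 → C; lat ⌊74.83522/10⌋ = 7 → H.
Square (2°×1°, digits 0–9): lon ⌊12.47922/2⌋ = 6; lat ⌊4.83522/1⌋ = 4.
Subsquare (5′×2.5′, letters a–x): lon ⌊0.47922/0.0833333⌋ = 5 → f; lat ⌊0.83522/0.0416667⌋ = 20 → u.
Extended square (30″×15″, digits 0–9): lon ⌊0.06256/0.00833333⌋ = 7; lat ⌊0.00188/0.00416667⌋ = 0.

CH64fu70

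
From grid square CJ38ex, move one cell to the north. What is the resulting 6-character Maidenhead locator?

CJ39ea

Latitude subsquare x = 23; +1 → 24, wraps to 0 = a, carry into square.
Latitude square 8; +1 → 9.
The longitude characters are unchanged.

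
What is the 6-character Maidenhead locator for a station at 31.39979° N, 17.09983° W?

Add 180° to longitude and 90° to latitude: 162.9002, 121.3998.
Field: lon ⌊162.9002/20⌋ = 8 → I; lat ⌊121.3998/10⌋ = 12 → M.
Square: lon ⌊2.9002/2⌋ = 1; lat ⌊1.3998/1⌋ = 1.
Subsquare: lon ⌊0.9002/0.0833333⌋ = 10 → k; lat ⌊0.3998/0.0416667⌋ = 9 → j.

IM11kj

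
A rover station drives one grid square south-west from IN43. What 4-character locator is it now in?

IN32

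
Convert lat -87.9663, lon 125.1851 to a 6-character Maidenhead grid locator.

PA22oa

Add 180° to longitude and 90° to latitude: 305.1851, 2.0337.
Field (20°×10°, letters A–R): lon ⌊305.1851/20⌋ = 15 → P; lat ⌊2.0337/10⌋ = 0 → A.
Square (2°×1°, digits 0–9): lon ⌊5.1851/2⌋ = 2; lat ⌊2.0337/1⌋ = 2.
Subsquare (5′×2.5′, letters a–x): lon ⌊1.1851/0.0833333⌋ = 14 → o; lat ⌊0.0337/0.0416667⌋ = 0 → a.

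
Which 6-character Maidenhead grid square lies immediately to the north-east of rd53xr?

Longitude subsquare x = 23; +1 → 24, wraps to 0 = a, carry into square.
Longitude square 5; +1 → 6.
Latitude subsquare r = 17; +1 → 18 = s.

RD63as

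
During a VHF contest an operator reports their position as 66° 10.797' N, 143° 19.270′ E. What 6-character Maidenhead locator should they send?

QP16pe

Shift to the Maidenhead origin (180°W, 90°S): lon 323.3212, lat 156.1800.
Field: lon ⌊323.3212/20⌋ = 16 → Q; lat ⌊156.1800/10⌋ = 15 → P.
Square: lon ⌊3.3212/2⌋ = 1; lat ⌊6.1800/1⌋ = 6.
Subsquare: lon ⌊1.3212/0.0833333⌋ = 15 → p; lat ⌊0.1800/0.0416667⌋ = 4 → e.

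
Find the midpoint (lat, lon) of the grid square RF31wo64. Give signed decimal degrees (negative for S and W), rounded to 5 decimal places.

Field R=17, F=5: +17·20° lon, +5·10° lat → SW at lon 160°, lat -40°.
Square 3, 1: +3·2° lon, +1·1° lat → SW at lon 166°, lat -39°.
Subsquare w=22, o=14: +22·0.0833333° lon, +14·0.0416667° lat → SW at lon 167.833°, lat -38.4167°.
Extended square 6, 4: +6·0.00833333° lon, +4·0.00416667° lat → SW at lon 167.883°, lat -38.4°.
Cell spans 0.00833333° lon × 0.00416667° lat. Centre is SW corner plus half of each.
latitude -38.39792, longitude 167.88750.

-38.39792, 167.88750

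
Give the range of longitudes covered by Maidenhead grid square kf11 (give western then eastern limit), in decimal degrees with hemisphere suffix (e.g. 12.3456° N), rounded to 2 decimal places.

22.00° E, 24.00° E

Field K=10, F=5: +10·20° lon, +5·10° lat → SW at lon 20°, lat -40°.
Square 1, 1: +1·2° lon, +1·1° lat → SW at lon 22°, lat -39°.
Cell spans 2° lon × 1° lat.
west 22.00° E, east 24.00° E.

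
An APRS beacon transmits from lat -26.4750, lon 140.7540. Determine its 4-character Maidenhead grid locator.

QG03

Add 180° to longitude and 90° to latitude: 320.75, 63.52.
Field: lon ⌊320.75/20⌋ = 16 → Q; lat ⌊63.52/10⌋ = 6 → G.
Square: lon ⌊0.75/2⌋ = 0; lat ⌊3.52/1⌋ = 3.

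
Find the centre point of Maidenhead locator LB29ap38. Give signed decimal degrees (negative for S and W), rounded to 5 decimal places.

-70.33958, 44.02917

Field L=11, B=1: +11·20° lon, +1·10° lat → SW at lon 40°, lat -80°.
Square 2, 9: +2·2° lon, +9·1° lat → SW at lon 44°, lat -71°.
Subsquare a=0, p=15: +0·0.0833333° lon, +15·0.0416667° lat → SW at lon 44°, lat -70.375°.
Extended square 3, 8: +3·0.00833333° lon, +8·0.00416667° lat → SW at lon 44.025°, lat -70.3417°.
Cell spans 0.00833333° lon × 0.00416667° lat. Centre is SW corner plus half of each.
latitude -70.33958, longitude 44.02917.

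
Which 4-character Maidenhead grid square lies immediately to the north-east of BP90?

Longitude square 9; +1 → 10, wraps to 0, carry into field.
Longitude field B = 1; +1 → 2 = C.
Latitude square 0; +1 → 1.

CP01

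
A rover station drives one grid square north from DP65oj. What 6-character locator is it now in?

DP65ok

Latitude subsquare j = 9; +1 → 10 = k.
The longitude characters are unchanged.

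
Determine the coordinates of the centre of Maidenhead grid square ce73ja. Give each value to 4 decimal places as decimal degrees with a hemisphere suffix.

46.9792° S, 125.2083° W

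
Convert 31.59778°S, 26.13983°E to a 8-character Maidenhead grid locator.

Add 180° to longitude and 90° to latitude: 206.13983, 58.40222.
Field: 206.13983/20 → 10 → K, 58.40222/10 → 5 → F; chars KF.
Square: 6.13983/2 → 3, 8.40222/1 → 8; chars 38.
Subsquare: 0.13983/0.0833333 → 1 → b, 0.40222/0.0416667 → 9 → j; chars bj.
Extended square: 0.05650/0.00833333 → 6, 0.02722/0.00416667 → 6; chars 66.

KF38bj66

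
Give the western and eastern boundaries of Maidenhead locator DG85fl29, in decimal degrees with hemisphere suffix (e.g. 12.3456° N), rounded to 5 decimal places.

103.56667° W, 103.55833° W

Field D=3, G=6: +3·20° lon, +6·10° lat → SW at lon -120°, lat -30°.
Square 8, 5: +8·2° lon, +5·1° lat → SW at lon -104°, lat -25°.
Subsquare f=5, l=11: +5·0.0833333° lon, +11·0.0416667° lat → SW at lon -103.583°, lat -24.5417°.
Extended square 2, 9: +2·0.00833333° lon, +9·0.00416667° lat → SW at lon -103.567°, lat -24.5042°.
Cell spans 0.00833333° lon × 0.00416667° lat.
west 103.56667° W, east 103.55833° W.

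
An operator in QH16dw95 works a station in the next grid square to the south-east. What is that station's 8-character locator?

Longitude extended square 9; +1 → 10, wraps to 0, carry into subsquare.
Longitude subsquare d = 3; +1 → 4 = e.
Latitude extended square 5; −1 → 4.

QH16ew04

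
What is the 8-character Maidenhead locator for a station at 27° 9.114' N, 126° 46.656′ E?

PL37jd36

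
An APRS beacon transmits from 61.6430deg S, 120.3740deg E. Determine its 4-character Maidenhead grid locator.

PC08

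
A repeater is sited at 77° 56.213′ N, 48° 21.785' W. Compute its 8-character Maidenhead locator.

GQ57tw64

Shift to the Maidenhead origin (180°W, 90°S): lon 131.63692, lat 167.93688.
Field (20°×10°, letters A–R): 131.63692/20 → 6 → G, 167.93688/10 → 16 → Q; chars GQ.
Square (2°×1°, digits 0–9): 11.63692/2 → 5, 7.93688/1 → 7; chars 57.
Subsquare (5′×2.5′, letters a–x): 1.63692/0.0833333 → 19 → t, 0.93688/0.0416667 → 22 → w; chars tw.
Extended square (30″×15″, digits 0–9): 0.05358/0.00833333 → 6, 0.02022/0.00416667 → 4; chars 64.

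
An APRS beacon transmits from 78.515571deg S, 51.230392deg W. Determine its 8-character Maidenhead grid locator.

Shift to the Maidenhead origin (180°W, 90°S): lon 128.76961, lat 11.48443.
Field: lon ⌊128.76961/20⌋ = 6 → G; lat ⌊11.48443/10⌋ = 1 → B.
Square: lon ⌊8.76961/2⌋ = 4; lat ⌊1.48443/1⌋ = 1.
Subsquare: lon ⌊0.76961/0.0833333⌋ = 9 → j; lat ⌊0.48443/0.0416667⌋ = 11 → l.
Extended square: lon ⌊0.01961/0.00833333⌋ = 2; lat ⌊0.02610/0.00416667⌋ = 6.

GB41jl26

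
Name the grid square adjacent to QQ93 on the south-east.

RQ02

Longitude square 9; +1 → 10, wraps to 0, carry into field.
Longitude field Q = 16; +1 → 17 = R.
Latitude square 3; −1 → 2.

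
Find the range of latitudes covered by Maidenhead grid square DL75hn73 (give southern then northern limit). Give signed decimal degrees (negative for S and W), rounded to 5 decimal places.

Field D=3, L=11: +3·20° lon, +11·10° lat → SW at lon -120°, lat 20°.
Square 7, 5: +7·2° lon, +5·1° lat → SW at lon -106°, lat 25°.
Subsquare h=7, n=13: +7·0.0833333° lon, +13·0.0416667° lat → SW at lon -105.417°, lat 25.5417°.
Extended square 7, 3: +7·0.00833333° lon, +3·0.00416667° lat → SW at lon -105.358°, lat 25.5542°.
Cell spans 0.00833333° lon × 0.00416667° lat.
south 25.55417, north 25.55833.

25.55417, 25.55833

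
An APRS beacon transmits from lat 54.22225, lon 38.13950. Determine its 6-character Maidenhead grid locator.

Shift to the Maidenhead origin (180°W, 90°S): lon 218.1395, lat 144.2223.
Field: 218.1395/20 → 10 → K, 144.2223/10 → 14 → O; chars KO.
Square: 18.1395/2 → 9, 4.2223/1 → 4; chars 94.
Subsquare: 0.1395/0.0833333 → 1 → b, 0.2223/0.0416667 → 5 → f; chars bf.

KO94bf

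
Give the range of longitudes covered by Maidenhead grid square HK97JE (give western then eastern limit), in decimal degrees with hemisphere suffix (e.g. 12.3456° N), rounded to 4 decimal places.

21.2500° W, 21.1667° W

Field H=7, K=10: +7·20° lon, +10·10° lat → SW at lon -40°, lat 10°.
Square 9, 7: +9·2° lon, +7·1° lat → SW at lon -22°, lat 17°.
Subsquare j=9, e=4: +9·0.0833333° lon, +4·0.0416667° lat → SW at lon -21.25°, lat 17.1667°.
Cell spans 0.0833333° lon × 0.0416667° lat.
west 21.2500° W, east 21.1667° W.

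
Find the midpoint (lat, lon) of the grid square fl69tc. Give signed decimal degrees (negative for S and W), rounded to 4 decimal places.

Field F=5, L=11: +5·20° lon, +11·10° lat → SW at lon -80°, lat 20°.
Square 6, 9: +6·2° lon, +9·1° lat → SW at lon -68°, lat 29°.
Subsquare t=19, c=2: +19·0.0833333° lon, +2·0.0416667° lat → SW at lon -66.4167°, lat 29.0833°.
Cell spans 0.0833333° lon × 0.0416667° lat. Centre is SW corner plus half of each.
latitude 29.1042, longitude -66.3750.

29.1042, -66.3750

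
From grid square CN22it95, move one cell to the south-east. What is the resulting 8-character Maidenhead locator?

CN22jt04

Longitude extended square 9; +1 → 10, wraps to 0, carry into subsquare.
Longitude subsquare i = 8; +1 → 9 = j.
Latitude extended square 5; −1 → 4.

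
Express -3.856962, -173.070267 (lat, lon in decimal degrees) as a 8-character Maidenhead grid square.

Offset from 180°W / 90°S: lon 6.92973°, lat 86.14304°.
Field (20°×10°, letters A–R): lon ⌊6.92973/20⌋ = 0 → A; lat ⌊86.14304/10⌋ = 8 → I.
Square (2°×1°, digits 0–9): lon ⌊6.92973/2⌋ = 3; lat ⌊6.14304/1⌋ = 6.
Subsquare (5′×2.5′, letters a–x): lon ⌊0.92973/0.0833333⌋ = 11 → l; lat ⌊0.14304/0.0416667⌋ = 3 → d.
Extended square (30″×15″, digits 0–9): lon ⌊0.01307/0.00833333⌋ = 1; lat ⌊0.01804/0.00416667⌋ = 4.

AI36ld14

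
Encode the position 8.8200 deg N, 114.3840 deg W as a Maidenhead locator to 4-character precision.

DJ28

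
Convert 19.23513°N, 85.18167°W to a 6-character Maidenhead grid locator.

Shift to the Maidenhead origin (180°W, 90°S): lon 94.8183, lat 109.2351.
Field (20°×10°, letters A–R): lon ⌊94.8183/20⌋ = 4 → E; lat ⌊109.2351/10⌋ = 10 → K.
Square (2°×1°, digits 0–9): lon ⌊14.8183/2⌋ = 7; lat ⌊9.2351/1⌋ = 9.
Subsquare (5′×2.5′, letters a–x): lon ⌊0.8183/0.0833333⌋ = 9 → j; lat ⌊0.2351/0.0416667⌋ = 5 → f.

EK79jf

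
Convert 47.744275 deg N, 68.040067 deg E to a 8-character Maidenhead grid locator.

MN47ar48

Add 180° to longitude and 90° to latitude: 248.04007, 137.74428.
Field (20°×10°, letters A–R): lon ⌊248.04007/20⌋ = 12 → M; lat ⌊137.74428/10⌋ = 13 → N.
Square (2°×1°, digits 0–9): lon ⌊8.04007/2⌋ = 4; lat ⌊7.74428/1⌋ = 7.
Subsquare (5′×2.5′, letters a–x): lon ⌊0.04007/0.0833333⌋ = 0 → a; lat ⌊0.74428/0.0416667⌋ = 17 → r.
Extended square (30″×15″, digits 0–9): lon ⌊0.04007/0.00833333⌋ = 4; lat ⌊0.03594/0.00416667⌋ = 8.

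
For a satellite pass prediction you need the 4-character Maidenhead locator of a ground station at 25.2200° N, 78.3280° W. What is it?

FL05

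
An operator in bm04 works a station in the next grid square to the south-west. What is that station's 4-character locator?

Longitude square 0; −1 → -1, wraps to 9, carry into field.
Longitude field B = 1; −1 → 0 = A.
Latitude square 4; −1 → 3.

AM93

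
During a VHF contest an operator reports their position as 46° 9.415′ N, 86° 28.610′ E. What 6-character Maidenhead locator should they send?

NN36fd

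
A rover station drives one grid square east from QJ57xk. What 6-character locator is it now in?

QJ67ak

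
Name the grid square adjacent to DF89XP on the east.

DF99ap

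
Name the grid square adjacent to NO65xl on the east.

NO75al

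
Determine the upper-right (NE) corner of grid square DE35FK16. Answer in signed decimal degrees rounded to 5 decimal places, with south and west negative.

Field D=3, E=4: +3·20° lon, +4·10° lat → SW at lon -120°, lat -50°.
Square 3, 5: +3·2° lon, +5·1° lat → SW at lon -114°, lat -45°.
Subsquare f=5, k=10: +5·0.0833333° lon, +10·0.0416667° lat → SW at lon -113.583°, lat -44.5833°.
Extended square 1, 6: +1·0.00833333° lon, +6·0.00416667° lat → SW at lon -113.575°, lat -44.5583°.
Cell spans 0.00833333° lon × 0.00416667° lat. NE corner is SW corner plus one full cell.
latitude -44.55417, longitude -113.56667.

-44.55417, -113.56667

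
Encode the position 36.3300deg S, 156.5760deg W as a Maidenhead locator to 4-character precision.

BF13

Offset from 180°W / 90°S: lon 23.42°, lat 53.67°.
Field (20°×10°, letters A–R): 23.42/20 → 1 → B, 53.67/10 → 5 → F; chars BF.
Square (2°×1°, digits 0–9): 3.42/2 → 1, 3.67/1 → 3; chars 13.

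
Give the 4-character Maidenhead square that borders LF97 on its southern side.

LF96

Latitude square 7; −1 → 6.
The longitude characters are unchanged.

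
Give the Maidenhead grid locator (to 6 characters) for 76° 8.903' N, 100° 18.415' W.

DQ96ud

Offset from 180°W / 90°S: lon 79.6931°, lat 166.1484°.
Field: 79.6931/20 → 3 → D, 166.1484/10 → 16 → Q; chars DQ.
Square: 19.6931/2 → 9, 6.1484/1 → 6; chars 96.
Subsquare: 1.6931/0.0833333 → 20 → u, 0.1484/0.0416667 → 3 → d; chars ud.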